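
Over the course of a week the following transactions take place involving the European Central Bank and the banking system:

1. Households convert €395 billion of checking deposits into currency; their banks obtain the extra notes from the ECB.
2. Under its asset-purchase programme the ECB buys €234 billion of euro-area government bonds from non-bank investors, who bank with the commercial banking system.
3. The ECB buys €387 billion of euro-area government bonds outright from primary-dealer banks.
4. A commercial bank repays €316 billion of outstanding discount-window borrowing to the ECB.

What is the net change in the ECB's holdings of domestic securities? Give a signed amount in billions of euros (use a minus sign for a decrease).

+€621 billion

Currency withdrawal €395 billion: the ECB's securities portfolio is untouched → 0.
Asset purchase (from non-banks) €234 billion: securities added to the ECB's portfolio → +€234B.
OMO purchase (from banks) €387 billion: securities added to the ECB's portfolio → +€387B.
Discount-window repayment €316 billion: the ECB's securities portfolio is untouched → 0.
Net: 0 + 234 + 387 + 0 = +€621 billion.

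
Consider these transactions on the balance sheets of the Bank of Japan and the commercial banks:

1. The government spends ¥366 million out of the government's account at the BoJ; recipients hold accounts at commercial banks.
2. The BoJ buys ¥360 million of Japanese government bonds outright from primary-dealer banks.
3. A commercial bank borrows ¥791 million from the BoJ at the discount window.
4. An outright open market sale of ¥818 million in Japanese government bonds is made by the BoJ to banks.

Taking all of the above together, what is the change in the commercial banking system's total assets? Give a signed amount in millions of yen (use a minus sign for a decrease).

BoJ balance sheet:
  Assets:      Securities −¥458M, Loans to banks +¥791M
  Liabilities: Bank reserves +¥699M, Government deposits −¥366M
Commercial banking system:
  Assets:      Reserves at CB +¥699M, Securities +¥458M
  Liabilities: Checkable deposits +¥366M, Borrowings from CB +¥791M
Change in total bank assets = +¥1157 million.

+¥1157 million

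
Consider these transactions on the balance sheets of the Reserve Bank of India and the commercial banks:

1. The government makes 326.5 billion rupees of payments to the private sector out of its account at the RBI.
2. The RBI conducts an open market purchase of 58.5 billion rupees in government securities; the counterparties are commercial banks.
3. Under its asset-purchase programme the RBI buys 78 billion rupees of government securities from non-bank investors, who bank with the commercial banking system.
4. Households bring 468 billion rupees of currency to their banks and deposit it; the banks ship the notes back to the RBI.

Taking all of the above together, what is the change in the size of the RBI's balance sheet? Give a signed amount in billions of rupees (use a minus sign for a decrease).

+136.5 billion

Government spending 326.5 billion rupees: only the composition of liabilities changes → 0.
OMO purchase (from banks) 58.5 billion rupees: an RBI asset is acquired → +58.5B.
Asset purchase (from non-banks) 78 billion rupees: an RBI asset is acquired → +78B.
Currency deposit 468 billion rupees: only the composition of liabilities changes → 0.
Net: 0 + 58.5 + 78 + 0 = +136.5 billion.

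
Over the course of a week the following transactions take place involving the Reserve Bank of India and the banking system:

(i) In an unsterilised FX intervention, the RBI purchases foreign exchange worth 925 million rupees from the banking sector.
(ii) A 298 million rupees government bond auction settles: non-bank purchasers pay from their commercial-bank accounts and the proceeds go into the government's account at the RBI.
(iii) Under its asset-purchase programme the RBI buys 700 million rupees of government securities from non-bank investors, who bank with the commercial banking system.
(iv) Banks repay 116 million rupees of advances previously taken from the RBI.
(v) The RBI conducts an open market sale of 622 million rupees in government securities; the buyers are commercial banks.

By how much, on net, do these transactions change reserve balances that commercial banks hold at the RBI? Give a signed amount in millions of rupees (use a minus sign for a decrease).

+589 million

RBI balance sheet:
  Assets:      Securities +78M, Loans to banks −116M, Foreign assets +925M
  Liabilities: Bank reserves +589M, Government deposits +298M
So the change in reserve balances that commercial banks hold at the RBI is +589 million.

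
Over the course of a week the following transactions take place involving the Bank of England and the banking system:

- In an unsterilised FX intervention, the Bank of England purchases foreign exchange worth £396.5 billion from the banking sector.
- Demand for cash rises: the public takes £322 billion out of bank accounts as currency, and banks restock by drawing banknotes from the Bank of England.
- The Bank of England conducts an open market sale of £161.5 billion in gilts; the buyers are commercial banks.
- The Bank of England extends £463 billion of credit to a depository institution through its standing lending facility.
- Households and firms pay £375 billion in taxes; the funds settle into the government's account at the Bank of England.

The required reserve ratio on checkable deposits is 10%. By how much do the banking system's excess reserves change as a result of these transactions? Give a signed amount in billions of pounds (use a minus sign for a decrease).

+£70.7 billion

FX purchase £396.5 billion: reserves +£396.5B, deposits 0.
Currency withdrawal £322 billion: reserves −£322B, deposits −£322B.
OMO sale (to banks) £161.5 billion: reserves −£161.5B, deposits 0.
Discount-window loan £463 billion: reserves +£463B, deposits 0.
Government account inflow £375 billion: reserves −£375B, deposits −£375B.
Totals: Δreserves = +£1B, Δdeposits = −£697B.
Δrequired reserves = 10% × −£697B = −£69.7B.
Δexcess reserves = Δreserves − Δrequired = +£1B − (−£69.7B) = +£70.7 billion.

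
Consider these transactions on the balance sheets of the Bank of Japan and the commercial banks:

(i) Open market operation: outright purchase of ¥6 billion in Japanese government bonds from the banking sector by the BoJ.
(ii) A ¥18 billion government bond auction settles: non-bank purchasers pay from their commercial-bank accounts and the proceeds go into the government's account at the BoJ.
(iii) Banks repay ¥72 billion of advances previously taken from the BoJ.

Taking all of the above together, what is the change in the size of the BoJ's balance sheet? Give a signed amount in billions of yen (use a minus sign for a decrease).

OMO purchase (from banks) ¥6 billion: a BoJ asset is acquired → +¥6B.
Government account inflow ¥18 billion: only the composition of liabilities changes → 0.
Discount-window repayment ¥72 billion: a BoJ asset is shed → −¥72B.
Net: 6 + 0 − 72 = -¥66 billion.

-¥66 billion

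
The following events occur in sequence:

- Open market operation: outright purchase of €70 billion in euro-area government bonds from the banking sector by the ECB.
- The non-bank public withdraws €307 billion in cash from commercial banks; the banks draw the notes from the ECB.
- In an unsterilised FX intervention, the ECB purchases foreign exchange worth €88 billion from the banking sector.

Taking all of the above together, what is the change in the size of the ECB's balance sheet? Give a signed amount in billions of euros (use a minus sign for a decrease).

+€158 billion

ECB balance sheet:
  Assets:      Securities +€70B, Foreign assets +€88B
  Liabilities: Bank reserves −€149B, Currency in circulation +€307B
Change in total ECB assets = +€158 billion.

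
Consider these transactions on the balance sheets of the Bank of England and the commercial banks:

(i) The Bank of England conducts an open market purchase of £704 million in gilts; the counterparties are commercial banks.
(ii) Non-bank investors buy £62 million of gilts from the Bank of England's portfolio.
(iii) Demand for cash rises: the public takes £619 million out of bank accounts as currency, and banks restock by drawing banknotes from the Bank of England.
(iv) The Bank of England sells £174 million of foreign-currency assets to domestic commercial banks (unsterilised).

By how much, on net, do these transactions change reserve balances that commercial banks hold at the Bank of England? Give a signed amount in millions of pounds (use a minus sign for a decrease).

-£151 million

Bank of England balance sheet:
  Assets:      Securities +£642M, Foreign assets −£174M
  Liabilities: Bank reserves −£151M, Currency in circulation +£619M
Commercial banking system:
  Assets:      Reserves at CB −£151M, Securities −£704M, Foreign assets +£174M
  Liabilities: Checkable deposits −£681M
So the change in reserve balances that commercial banks hold at the Bank of England is -£151 million.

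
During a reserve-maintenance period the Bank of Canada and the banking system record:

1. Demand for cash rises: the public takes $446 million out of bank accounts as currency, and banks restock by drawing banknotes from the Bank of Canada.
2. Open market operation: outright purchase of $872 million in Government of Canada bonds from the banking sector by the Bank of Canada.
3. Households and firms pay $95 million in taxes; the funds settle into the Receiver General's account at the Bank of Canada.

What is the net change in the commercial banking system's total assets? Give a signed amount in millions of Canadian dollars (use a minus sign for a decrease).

Bank of Canada balance sheet:
  Assets:      Securities +$872M
  Liabilities: Bank reserves +$331M, Currency in circulation +$446M, Government deposits +$95M
Commercial banking system:
  Assets:      Reserves at CB +$331M, Securities −$872M
  Liabilities: Checkable deposits −$541M
Change in total bank assets = -$541 million.

-$541 million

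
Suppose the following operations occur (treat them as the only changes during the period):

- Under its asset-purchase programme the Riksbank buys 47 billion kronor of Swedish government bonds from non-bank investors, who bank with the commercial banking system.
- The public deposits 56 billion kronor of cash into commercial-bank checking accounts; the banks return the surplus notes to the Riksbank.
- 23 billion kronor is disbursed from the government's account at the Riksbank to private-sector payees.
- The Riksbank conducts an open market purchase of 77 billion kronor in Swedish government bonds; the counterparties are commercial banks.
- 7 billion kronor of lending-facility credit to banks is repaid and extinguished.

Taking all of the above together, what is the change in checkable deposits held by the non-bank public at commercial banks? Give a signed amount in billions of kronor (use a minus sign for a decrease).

+126 billion

Asset purchase (from non-banks) 47 billion kronor: non-bank counterparties' bank balances rise → +47B.
Currency deposit 56 billion kronor: non-bank counterparties' bank balances rise → +56B.
Government spending 23 billion kronor: non-bank counterparties' bank balances rise → +23B.
OMO purchase (from banks) 77 billion kronor: the counterparty is a bank, so public deposits are unchanged → 0.
Discount-window repayment 7 billion kronor: the counterparty is a bank, so public deposits are unchanged → 0.
Net: 47 + 56 + 23 + 0 + 0 = +126 billion.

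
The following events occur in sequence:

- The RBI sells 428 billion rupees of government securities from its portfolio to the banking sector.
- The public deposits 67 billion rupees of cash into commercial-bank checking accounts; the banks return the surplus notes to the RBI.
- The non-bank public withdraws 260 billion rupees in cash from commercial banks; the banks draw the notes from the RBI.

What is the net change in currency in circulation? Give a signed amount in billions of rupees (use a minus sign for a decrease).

RBI balance sheet:
  Assets:      Securities −428B
  Liabilities: Bank reserves −621B, Currency in circulation +193B
So the change in currency in circulation is +193 billion.

+193 billion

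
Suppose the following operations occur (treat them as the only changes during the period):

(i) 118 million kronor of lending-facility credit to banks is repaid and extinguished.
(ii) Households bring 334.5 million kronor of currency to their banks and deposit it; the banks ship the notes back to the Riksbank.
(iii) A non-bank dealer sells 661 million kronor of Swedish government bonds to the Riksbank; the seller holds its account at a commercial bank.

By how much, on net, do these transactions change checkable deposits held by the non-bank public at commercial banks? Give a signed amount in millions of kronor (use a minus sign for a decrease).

+995.5 million

Riksbank balance sheet:
  Assets:      Securities +661M, Loans to banks −118M
  Liabilities: Bank reserves +877.5M, Currency in circulation −334.5M
Commercial banking system:
  Assets:      Reserves at CB +877.5M
  Liabilities: Checkable deposits +995.5M, Borrowings from CB −118M
So the change in checkable deposits held by the non-bank public at commercial banks is +995.5 million.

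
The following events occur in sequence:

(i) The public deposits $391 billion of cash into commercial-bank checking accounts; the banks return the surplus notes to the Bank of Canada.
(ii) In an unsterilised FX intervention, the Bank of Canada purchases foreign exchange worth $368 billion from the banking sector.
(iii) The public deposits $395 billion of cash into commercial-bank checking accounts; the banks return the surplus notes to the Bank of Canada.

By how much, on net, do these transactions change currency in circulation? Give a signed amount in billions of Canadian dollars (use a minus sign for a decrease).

-$786 billion

Bank of Canada balance sheet:
  Assets:      Foreign assets +$368B
  Liabilities: Bank reserves +$1154B, Currency in circulation −$786B
So the change in currency in circulation is -$786 billion.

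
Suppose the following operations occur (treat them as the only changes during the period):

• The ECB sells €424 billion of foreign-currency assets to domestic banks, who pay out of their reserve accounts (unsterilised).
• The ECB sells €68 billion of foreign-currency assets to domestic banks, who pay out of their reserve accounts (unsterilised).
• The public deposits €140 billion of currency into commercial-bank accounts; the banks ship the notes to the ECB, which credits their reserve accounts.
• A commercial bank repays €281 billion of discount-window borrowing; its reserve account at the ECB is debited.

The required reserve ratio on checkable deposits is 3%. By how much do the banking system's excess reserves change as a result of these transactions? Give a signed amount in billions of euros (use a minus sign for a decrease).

-€637.2 billion

FX sale €424 billion: reserves −€424B, deposits 0.
FX sale €68 billion: reserves −€68B, deposits 0.
Currency deposit €140 billion: reserves +€140B, deposits +€140B.
Discount-window repayment €281 billion: reserves −€281B, deposits 0.
Totals: Δreserves = −€633B, Δdeposits = +€140B.
Δrequired reserves = 3% × +€140B = +€4.2B.
Δexcess reserves = Δreserves − Δrequired = −€633B − (+€4.2B) = -€637.2 billion.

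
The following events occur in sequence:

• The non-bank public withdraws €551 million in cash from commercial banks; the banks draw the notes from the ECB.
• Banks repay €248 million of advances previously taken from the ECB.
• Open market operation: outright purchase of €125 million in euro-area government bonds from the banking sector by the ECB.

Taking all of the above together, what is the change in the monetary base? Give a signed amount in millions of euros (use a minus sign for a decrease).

-€123 million

Currency withdrawal €551 million: just a shift between currency and reserves — both are base money → 0.
Discount-window repayment €248 million: ECB balance sheet contracts → −€248M.
OMO purchase (from banks) €125 million: ECB balance sheet expands → +€125M.
Net: 0 − 248 + 125 = -€123 million.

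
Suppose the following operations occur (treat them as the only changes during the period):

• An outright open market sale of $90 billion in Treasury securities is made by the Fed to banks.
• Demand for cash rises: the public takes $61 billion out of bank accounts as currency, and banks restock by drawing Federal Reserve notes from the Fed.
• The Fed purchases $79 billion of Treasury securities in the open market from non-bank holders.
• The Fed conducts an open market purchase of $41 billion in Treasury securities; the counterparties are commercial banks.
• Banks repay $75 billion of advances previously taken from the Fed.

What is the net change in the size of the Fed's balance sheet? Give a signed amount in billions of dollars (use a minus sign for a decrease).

-$45 billion

OMO sale (to banks) $90 billion: a Fed asset is shed → −$90B.
Currency withdrawal $61 billion: only the composition of liabilities changes → 0.
Asset purchase (from non-banks) $79 billion: a Fed asset is acquired → +$79B.
OMO purchase (from banks) $41 billion: a Fed asset is acquired → +$41B.
Discount-window repayment $75 billion: a Fed asset is shed → −$75B.
Net: −90 + 0 + 79 + 41 − 75 = -$45 billion.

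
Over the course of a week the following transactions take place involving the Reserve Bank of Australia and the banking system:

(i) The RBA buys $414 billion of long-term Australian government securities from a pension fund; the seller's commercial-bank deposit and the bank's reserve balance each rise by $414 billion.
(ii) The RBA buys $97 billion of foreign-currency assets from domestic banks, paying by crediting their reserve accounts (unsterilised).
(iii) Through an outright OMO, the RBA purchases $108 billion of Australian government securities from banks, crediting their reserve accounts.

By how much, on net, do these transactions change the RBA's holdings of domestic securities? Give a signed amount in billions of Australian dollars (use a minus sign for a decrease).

Asset purchase (from non-banks) $414 billion: securities added to the RBA's portfolio → +$414B.
FX purchase $97 billion: the RBA's securities portfolio is untouched → 0.
OMO purchase (from banks) $108 billion: securities added to the RBA's portfolio → +$108B.
Net: 414 + 0 + 108 = +$522 billion.

+$522 billion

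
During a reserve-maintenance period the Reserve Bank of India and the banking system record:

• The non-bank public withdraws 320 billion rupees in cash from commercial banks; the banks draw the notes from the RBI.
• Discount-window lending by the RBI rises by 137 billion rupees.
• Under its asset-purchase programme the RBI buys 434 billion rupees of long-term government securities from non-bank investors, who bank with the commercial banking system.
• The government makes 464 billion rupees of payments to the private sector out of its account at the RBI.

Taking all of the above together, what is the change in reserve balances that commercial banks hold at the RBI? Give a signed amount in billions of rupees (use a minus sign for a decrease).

Currency withdrawal 320 billion rupees: banks swap reserves for currency → −320B.
Discount-window loan 137 billion rupees: the loan is credited to the bank's reserve account → +137B.
Asset purchase (from non-banks) 434 billion rupees: the RBI pays by crediting reserve accounts → +434B.
Government spending 464 billion rupees: government payments flow into bank reserve accounts → +464B.
Net: −320 + 137 + 434 + 464 = +715 billion.

+715 billion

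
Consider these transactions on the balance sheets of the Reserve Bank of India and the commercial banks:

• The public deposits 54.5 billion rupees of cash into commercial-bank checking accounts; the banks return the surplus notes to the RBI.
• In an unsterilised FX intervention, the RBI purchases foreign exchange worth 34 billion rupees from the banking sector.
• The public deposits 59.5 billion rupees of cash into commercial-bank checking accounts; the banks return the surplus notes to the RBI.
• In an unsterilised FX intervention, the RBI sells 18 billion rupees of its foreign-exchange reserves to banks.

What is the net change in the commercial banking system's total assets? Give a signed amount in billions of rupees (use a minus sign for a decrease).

Currency deposit 54.5 billion rupees: bank balance sheets expand → +54.5B.
FX purchase 34 billion rupees: just an asset swap on bank balance sheets → 0.
Currency deposit 59.5 billion rupees: bank balance sheets expand → +59.5B.
FX sale 18 billion rupees: just an asset swap on bank balance sheets → 0.
Net: 54.5 + 0 + 59.5 + 0 = +114 billion.

+114 billion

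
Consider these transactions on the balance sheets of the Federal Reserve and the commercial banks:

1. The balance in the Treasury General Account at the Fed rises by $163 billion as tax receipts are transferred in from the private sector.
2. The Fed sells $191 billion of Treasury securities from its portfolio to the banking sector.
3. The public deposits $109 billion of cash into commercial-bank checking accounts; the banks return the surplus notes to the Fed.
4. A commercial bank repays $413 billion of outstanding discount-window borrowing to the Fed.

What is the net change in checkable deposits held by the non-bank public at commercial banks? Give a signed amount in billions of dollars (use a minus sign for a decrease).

Fed balance sheet:
  Assets:      Securities −$191B, Loans to banks −$413B
  Liabilities: Bank reserves −$658B, Currency in circulation −$109B, Government deposits +$163B
Commercial banking system:
  Assets:      Reserves at CB −$658B, Securities +$191B
  Liabilities: Checkable deposits −$54B, Borrowings from CB −$413B
So the change in checkable deposits held by the non-bank public at commercial banks is -$54 billion.

-$54 billion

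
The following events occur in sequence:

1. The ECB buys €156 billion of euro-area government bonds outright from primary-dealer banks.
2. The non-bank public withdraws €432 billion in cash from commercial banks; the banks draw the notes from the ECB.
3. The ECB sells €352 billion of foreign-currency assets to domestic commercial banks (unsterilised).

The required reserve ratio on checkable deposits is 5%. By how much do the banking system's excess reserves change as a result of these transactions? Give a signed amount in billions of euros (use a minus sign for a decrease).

-€606.4 billion

OMO purchase (from banks) €156 billion: reserves +€156B, deposits 0.
Currency withdrawal €432 billion: reserves −€432B, deposits −€432B.
FX sale €352 billion: reserves −€352B, deposits 0.
Totals: Δreserves = −€628B, Δdeposits = −€432B.
Δrequired reserves = 5% × −€432B = −€21.6B.
Δexcess reserves = Δreserves − Δrequired = −€628B − (−€21.6B) = -€606.4 billion.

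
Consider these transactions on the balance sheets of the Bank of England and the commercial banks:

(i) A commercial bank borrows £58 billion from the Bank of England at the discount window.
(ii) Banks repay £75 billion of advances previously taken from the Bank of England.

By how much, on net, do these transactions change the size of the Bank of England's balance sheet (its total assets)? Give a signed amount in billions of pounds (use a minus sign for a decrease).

Bank of England balance sheet:
  Assets:      Loans to banks −£17B
  Liabilities: Bank reserves −£17B
Commercial banking system:
  Assets:      Reserves at CB −£17B
  Liabilities: Borrowings from CB −£17B
Change in total Bank of England assets = -£17 billion.

-£17 billion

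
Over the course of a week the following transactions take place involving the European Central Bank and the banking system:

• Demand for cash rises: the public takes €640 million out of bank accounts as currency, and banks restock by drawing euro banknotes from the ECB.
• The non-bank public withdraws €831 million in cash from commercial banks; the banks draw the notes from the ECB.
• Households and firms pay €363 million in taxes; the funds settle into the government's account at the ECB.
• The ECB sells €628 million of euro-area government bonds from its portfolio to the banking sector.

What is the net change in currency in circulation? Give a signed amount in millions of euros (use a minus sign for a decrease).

ECB balance sheet:
  Assets:      Securities −€628M
  Liabilities: Bank reserves −€2462M, Currency in circulation +€1471M, Government deposits +€363M
So the change in currency in circulation is +€1471 million.

+€1471 million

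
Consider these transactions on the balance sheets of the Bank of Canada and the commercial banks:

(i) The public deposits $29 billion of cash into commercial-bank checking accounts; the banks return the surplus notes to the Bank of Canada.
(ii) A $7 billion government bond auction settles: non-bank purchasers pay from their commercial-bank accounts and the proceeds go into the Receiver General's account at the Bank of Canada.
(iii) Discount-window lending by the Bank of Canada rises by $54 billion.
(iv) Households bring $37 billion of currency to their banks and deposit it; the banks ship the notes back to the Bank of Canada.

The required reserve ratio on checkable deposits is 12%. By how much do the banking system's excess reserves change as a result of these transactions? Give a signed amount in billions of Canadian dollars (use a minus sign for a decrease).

Currency deposit $29 billion: reserves +$29B, deposits +$29B.
Government account inflow $7 billion: reserves −$7B, deposits −$7B.
Discount-window loan $54 billion: reserves +$54B, deposits 0.
Currency deposit $37 billion: reserves +$37B, deposits +$37B.
Totals: Δreserves = +$113B, Δdeposits = +$59B.
Δrequired reserves = 12% × +$59B = +$7.08B.
Δexcess reserves = Δreserves − Δrequired = +$113B − (+$7.08B) = +$105.92 billion.

+$105.92 billion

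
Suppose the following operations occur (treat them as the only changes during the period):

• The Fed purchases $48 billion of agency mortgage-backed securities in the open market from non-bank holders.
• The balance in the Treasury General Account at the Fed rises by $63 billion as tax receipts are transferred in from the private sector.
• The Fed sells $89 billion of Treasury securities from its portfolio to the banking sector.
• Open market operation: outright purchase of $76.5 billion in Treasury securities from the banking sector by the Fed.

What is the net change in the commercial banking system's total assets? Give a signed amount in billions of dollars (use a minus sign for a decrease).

Fed balance sheet:
  Assets:      Securities +$35.5B
  Liabilities: Bank reserves −$27.5B, Government deposits +$63B
Commercial banking system:
  Assets:      Reserves at CB −$27.5B, Securities +$12.5B
  Liabilities: Checkable deposits −$15B
Change in total bank assets = -$15 billion.

-$15 billion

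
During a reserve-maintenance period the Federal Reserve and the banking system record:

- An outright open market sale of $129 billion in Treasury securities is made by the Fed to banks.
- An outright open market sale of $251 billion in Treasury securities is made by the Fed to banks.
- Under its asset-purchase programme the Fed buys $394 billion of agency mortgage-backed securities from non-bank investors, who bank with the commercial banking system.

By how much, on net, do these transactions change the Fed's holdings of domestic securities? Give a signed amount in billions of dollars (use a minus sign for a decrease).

OMO sale (to banks) $129 billion: securities removed from the Fed's portfolio → −$129B.
OMO sale (to banks) $251 billion: securities removed from the Fed's portfolio → −$251B.
Asset purchase (from non-banks) $394 billion: securities added to the Fed's portfolio → +$394B.
Net: −129 − 251 + 394 = +$14 billion.

+$14 billion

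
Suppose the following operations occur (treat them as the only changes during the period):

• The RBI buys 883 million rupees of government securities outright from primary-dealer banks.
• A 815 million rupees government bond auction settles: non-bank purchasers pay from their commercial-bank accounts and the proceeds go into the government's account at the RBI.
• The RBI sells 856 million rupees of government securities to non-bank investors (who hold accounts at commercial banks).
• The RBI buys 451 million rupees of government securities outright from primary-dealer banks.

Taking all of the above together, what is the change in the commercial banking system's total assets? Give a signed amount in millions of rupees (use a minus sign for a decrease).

-1671 million

OMO purchase (from banks) 883 million rupees: just an asset swap on bank balance sheets → 0.
Government account inflow 815 million rupees: bank balance sheets shrink → −815M.
Asset sale (to non-banks) 856 million rupees: bank balance sheets shrink → −856M.
OMO purchase (from banks) 451 million rupees: just an asset swap on bank balance sheets → 0.
Net: 0 − 815 − 856 + 0 = -1671 million.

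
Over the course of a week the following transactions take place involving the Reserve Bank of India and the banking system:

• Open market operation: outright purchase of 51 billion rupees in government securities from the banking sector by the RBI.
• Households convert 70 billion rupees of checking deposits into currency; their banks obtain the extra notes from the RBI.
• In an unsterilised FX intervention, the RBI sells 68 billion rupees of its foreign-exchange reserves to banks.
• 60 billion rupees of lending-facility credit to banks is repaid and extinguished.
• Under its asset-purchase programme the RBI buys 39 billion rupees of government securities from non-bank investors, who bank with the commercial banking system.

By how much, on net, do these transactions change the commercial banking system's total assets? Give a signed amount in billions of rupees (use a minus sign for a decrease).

OMO purchase (from banks) 51 billion rupees: just an asset swap on bank balance sheets → 0.
Currency withdrawal 70 billion rupees: bank balance sheets shrink → −70B.
FX sale 68 billion rupees: just an asset swap on bank balance sheets → 0.
Discount-window repayment 60 billion rupees: bank balance sheets shrink → −60B.
Asset purchase (from non-banks) 39 billion rupees: bank balance sheets expand → +39B.
Net: 0 − 70 + 0 − 60 + 39 = -91 billion.

-91 billion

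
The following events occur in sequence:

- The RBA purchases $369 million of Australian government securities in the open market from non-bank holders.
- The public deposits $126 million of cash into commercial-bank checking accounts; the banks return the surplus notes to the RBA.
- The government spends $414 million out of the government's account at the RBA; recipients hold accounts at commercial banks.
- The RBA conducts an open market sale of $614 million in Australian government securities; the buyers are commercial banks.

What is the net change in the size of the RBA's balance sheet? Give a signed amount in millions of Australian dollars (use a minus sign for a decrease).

Asset purchase (from non-banks) $369 million: an RBA asset is acquired → +$369M.
Currency deposit $126 million: only the composition of liabilities changes → 0.
Government spending $414 million: only the composition of liabilities changes → 0.
OMO sale (to banks) $614 million: an RBA asset is shed → −$614M.
Net: 369 + 0 + 0 − 614 = -$245 million.

-$245 million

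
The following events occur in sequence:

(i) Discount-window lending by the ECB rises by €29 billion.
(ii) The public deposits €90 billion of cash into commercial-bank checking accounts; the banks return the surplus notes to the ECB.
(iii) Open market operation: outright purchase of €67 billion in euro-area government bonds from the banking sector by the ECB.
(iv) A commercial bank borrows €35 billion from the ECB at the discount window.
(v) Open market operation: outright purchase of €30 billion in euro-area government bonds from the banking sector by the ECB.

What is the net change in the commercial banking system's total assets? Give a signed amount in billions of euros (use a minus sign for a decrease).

+€154 billion

ECB balance sheet:
  Assets:      Securities +€97B, Loans to banks +€64B
  Liabilities: Bank reserves +€251B, Currency in circulation −€90B
Commercial banking system:
  Assets:      Reserves at CB +€251B, Securities −€97B
  Liabilities: Checkable deposits +€90B, Borrowings from CB +€64B
Change in total bank assets = +€154 billion.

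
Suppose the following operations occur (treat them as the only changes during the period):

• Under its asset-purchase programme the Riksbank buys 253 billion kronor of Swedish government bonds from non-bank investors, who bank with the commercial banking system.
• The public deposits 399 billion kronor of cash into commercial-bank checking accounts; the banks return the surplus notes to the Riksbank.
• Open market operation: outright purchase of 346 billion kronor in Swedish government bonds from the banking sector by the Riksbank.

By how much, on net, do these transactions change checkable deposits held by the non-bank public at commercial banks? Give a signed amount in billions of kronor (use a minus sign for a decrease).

Asset purchase (from non-banks) 253 billion kronor: non-bank counterparties' bank balances rise → +253B.
Currency deposit 399 billion kronor: non-bank counterparties' bank balances rise → +399B.
OMO purchase (from banks) 346 billion kronor: the counterparty is a bank, so public deposits are unchanged → 0.
Net: 253 + 399 + 0 = +652 billion.

+652 billion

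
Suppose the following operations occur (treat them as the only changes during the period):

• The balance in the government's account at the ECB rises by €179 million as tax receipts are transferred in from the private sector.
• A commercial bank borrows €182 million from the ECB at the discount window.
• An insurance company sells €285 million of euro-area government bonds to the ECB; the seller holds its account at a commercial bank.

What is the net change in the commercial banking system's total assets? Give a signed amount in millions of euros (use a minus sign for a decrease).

+€288 million

Government account inflow €179 million: bank balance sheets shrink → −€179M.
Discount-window loan €182 million: bank balance sheets expand → +€182M.
Asset purchase (from non-banks) €285 million: bank balance sheets expand → +€285M.
Net: −179 + 182 + 285 = +€288 million.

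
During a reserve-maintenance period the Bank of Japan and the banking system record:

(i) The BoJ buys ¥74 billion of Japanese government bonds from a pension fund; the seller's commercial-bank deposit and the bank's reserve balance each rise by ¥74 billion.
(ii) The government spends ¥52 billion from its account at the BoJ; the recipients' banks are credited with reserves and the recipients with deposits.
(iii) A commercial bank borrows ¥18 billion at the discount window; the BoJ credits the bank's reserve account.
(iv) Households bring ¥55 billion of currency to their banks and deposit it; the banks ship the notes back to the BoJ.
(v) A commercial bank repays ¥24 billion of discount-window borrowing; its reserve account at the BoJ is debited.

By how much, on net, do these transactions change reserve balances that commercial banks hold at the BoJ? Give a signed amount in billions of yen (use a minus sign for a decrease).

Asset purchase (from non-banks) ¥74 billion: the BoJ pays by crediting reserve accounts → +¥74B.
Government spending ¥52 billion: government payments flow into bank reserve accounts → +¥52B.
Discount-window loan ¥18 billion: the loan is credited to the bank's reserve account → +¥18B.
Currency deposit ¥55 billion: returned notes are swapped for reserve credit → +¥55B.
Discount-window repayment ¥24 billion: repayment is debited from reserves → −¥24B.
Net: 74 + 52 + 18 + 55 − 24 = +¥175 billion.

+¥175 billion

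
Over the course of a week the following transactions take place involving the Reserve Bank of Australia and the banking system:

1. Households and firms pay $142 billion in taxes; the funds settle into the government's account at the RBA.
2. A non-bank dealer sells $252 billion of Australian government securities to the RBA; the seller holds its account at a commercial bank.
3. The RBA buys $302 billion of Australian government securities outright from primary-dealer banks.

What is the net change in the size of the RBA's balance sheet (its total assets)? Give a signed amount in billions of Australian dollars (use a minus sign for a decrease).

Government account inflow $142 billion: only the composition of liabilities changes → 0.
Asset purchase (from non-banks) $252 billion: an RBA asset is acquired → +$252B.
OMO purchase (from banks) $302 billion: an RBA asset is acquired → +$302B.
Net: 0 + 252 + 302 = +$554 billion.

+$554 billion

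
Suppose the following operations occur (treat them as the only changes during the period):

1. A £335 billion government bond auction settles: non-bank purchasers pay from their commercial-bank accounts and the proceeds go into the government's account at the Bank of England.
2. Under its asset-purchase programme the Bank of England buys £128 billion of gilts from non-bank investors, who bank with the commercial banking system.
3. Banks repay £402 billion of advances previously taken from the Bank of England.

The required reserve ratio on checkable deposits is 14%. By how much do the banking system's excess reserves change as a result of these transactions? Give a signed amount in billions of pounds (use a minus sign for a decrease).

Government account inflow £335 billion: reserves −£335B, deposits −£335B.
Asset purchase (from non-banks) £128 billion: reserves +£128B, deposits +£128B.
Discount-window repayment £402 billion: reserves −£402B, deposits 0.
Totals: Δreserves = −£609B, Δdeposits = −£207B.
Δrequired reserves = 14% × −£207B = −£28.98B.
Δexcess reserves = Δreserves − Δrequired = −£609B − (−£28.98B) = -£580.02 billion.

-£580.02 billion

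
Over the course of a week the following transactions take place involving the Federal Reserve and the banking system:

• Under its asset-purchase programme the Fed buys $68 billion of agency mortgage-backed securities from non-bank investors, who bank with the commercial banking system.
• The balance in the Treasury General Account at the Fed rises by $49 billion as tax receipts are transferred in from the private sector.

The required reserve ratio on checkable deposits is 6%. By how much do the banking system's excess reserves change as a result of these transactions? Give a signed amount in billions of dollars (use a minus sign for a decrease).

Asset purchase (from non-banks) $68 billion: reserves +$68B, deposits +$68B.
Government account inflow $49 billion: reserves −$49B, deposits −$49B.
Totals: Δreserves = +$19B, Δdeposits = +$19B.
Δrequired reserves = 6% × +$19B = +$1.14B.
Δexcess reserves = Δreserves − Δrequired = +$19B − (+$1.14B) = +$17.86 billion.

+$17.86 billion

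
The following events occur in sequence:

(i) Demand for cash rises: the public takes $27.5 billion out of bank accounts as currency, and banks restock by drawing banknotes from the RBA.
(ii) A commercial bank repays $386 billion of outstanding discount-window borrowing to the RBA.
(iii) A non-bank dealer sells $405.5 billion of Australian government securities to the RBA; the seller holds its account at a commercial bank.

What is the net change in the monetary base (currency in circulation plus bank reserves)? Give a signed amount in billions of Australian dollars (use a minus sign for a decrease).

Currency withdrawal $27.5 billion: just a shift between currency and reserves — both are base money → 0.
Discount-window repayment $386 billion: RBA balance sheet contracts → −$386B.
Asset purchase (from non-banks) $405.5 billion: RBA balance sheet expands → +$405.5B.
Net: 0 − 386 + 405.5 = +$19.5 billion.

+$19.5 billion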